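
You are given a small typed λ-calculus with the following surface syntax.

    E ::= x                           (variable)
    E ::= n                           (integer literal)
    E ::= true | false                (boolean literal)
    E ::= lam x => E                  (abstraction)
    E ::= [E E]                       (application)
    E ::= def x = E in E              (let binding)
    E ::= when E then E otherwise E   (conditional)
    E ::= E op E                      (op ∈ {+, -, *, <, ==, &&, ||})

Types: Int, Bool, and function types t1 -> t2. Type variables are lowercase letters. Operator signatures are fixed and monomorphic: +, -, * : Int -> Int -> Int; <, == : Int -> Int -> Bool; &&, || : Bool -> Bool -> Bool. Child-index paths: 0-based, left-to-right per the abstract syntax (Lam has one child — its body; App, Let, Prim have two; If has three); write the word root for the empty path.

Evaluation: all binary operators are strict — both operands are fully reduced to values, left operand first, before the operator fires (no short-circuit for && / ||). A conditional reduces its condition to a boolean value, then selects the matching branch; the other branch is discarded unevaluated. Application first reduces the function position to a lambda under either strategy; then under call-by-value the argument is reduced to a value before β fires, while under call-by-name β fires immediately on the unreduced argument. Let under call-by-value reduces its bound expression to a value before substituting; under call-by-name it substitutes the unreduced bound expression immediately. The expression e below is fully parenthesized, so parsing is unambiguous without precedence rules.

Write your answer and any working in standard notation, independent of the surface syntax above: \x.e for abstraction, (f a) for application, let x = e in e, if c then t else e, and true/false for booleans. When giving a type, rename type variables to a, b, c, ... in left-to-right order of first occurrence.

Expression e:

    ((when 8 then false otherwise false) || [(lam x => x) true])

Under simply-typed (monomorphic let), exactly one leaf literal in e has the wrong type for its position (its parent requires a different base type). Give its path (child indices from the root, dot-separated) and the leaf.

Answer: 0.0 : 8

Derivation:
  unify Int ~ Bool
  FAIL: mismatch Int ~ Bool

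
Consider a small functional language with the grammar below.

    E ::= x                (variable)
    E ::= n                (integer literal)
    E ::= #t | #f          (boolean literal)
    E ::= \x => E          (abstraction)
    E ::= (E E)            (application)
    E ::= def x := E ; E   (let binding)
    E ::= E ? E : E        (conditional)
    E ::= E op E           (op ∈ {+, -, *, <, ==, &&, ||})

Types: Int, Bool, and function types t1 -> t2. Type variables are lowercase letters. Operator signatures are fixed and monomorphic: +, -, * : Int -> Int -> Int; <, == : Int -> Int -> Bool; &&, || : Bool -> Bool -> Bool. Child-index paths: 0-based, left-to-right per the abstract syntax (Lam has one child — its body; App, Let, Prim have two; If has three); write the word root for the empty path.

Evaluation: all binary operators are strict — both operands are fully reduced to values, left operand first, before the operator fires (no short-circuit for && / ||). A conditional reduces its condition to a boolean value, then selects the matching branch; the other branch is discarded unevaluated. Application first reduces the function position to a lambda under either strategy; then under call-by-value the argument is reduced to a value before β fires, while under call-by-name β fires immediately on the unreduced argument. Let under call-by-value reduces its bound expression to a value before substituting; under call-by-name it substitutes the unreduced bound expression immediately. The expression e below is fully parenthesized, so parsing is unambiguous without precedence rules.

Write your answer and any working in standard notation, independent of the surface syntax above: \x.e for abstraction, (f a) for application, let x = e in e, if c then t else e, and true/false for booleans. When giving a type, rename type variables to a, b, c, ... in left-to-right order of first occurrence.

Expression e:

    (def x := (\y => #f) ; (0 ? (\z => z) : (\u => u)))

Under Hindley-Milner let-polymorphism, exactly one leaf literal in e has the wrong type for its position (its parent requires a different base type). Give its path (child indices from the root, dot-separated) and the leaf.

Answer: 1.0 : 0

Derivation:
\y._ : a -> Bool
let x : forall. a -> Bool
  unify Int ~ Bool
  FAIL: mismatch Int ~ Bool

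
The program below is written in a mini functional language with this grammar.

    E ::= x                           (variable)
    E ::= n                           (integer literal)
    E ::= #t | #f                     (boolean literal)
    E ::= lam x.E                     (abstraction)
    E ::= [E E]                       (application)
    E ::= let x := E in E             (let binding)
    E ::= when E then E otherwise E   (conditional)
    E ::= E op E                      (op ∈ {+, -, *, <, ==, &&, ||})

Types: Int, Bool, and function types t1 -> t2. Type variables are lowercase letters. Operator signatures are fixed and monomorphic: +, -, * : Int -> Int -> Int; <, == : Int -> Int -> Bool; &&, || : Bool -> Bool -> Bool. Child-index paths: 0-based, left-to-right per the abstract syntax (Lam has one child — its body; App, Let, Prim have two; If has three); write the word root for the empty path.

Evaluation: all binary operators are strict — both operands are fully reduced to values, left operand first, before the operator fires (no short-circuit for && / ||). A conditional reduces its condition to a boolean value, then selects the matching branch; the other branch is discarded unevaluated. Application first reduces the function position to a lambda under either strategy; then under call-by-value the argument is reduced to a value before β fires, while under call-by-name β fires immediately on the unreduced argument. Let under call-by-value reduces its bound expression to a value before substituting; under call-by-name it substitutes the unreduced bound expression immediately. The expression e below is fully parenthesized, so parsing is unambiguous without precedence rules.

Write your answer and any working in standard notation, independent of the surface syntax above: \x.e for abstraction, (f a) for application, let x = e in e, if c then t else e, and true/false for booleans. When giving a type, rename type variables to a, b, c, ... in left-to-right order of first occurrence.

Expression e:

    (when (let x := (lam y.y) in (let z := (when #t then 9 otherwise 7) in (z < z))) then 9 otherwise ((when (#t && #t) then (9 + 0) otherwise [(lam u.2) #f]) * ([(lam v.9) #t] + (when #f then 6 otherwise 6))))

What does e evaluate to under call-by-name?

Working:
step 0: (if (let x = (\y.y) in (let z = (if true then 9 else 7) in (z < z))) then 9 else ((if (true && true) then (9 + 0) else ((\u.2) false)) * (((\v.9) true) + (if false then 6 else 6))))
step 1: [let@0] (if (let z = (if true then 9 else 7) in (z < z)) then 9 else ((if (true && true) then (9 + 0) else ((\u.2) false)) * (((\v.9) true) + (if false then 6 else 6))))
step 2: [let@0] (if ((if true then 9 else 7) < (if true then 9 else 7)) then 9 else ((if (true && true) then (9 + 0) else ((\u.2) false)) * (((\v.9) true) + (if false then 6 else 6))))
step 3: [if@0.0] (if (9 < (if true then 9 else 7)) then 9 else ((if (true && true) then (9 + 0) else ((\u.2) false)) * (((\v.9) true) + (if false then 6 else 6))))
step 4: [if@0.1] (if (9 < 9) then 9 else ((if (true && true) then (9 + 0) else ((\u.2) false)) * (((\v.9) true) + (if false then 6 else 6))))
step 5: [delta@0] (if false then 9 else ((if (true && true) then (9 + 0) else ((\u.2) false)) * (((\v.9) true) + (if false then 6 else 6))))
step 6: [if@root] ((if (true && true) then (9 + 0) else ((\u.2) false)) * (((\v.9) true) + (if false then 6 else 6)))
step 7: [delta@0.0] ((if true then (9 + 0) else ((\u.2) false)) * (((\v.9) true) + (if false then 6 else 6)))
step 8: [if@0] ((9 + 0) * (((\v.9) true) + (if false then 6 else 6)))
step 9: [delta@0] (9 * (((\v.9) true) + (if false then 6 else 6)))
step 10: [beta@1.0] (9 * (9 + (if false then 6 else 6)))
step 11: [if@1.1] (9 * (9 + 6))
step 12: [delta@1] (9 * 15)
step 13: [delta@root] 135

Answer: 135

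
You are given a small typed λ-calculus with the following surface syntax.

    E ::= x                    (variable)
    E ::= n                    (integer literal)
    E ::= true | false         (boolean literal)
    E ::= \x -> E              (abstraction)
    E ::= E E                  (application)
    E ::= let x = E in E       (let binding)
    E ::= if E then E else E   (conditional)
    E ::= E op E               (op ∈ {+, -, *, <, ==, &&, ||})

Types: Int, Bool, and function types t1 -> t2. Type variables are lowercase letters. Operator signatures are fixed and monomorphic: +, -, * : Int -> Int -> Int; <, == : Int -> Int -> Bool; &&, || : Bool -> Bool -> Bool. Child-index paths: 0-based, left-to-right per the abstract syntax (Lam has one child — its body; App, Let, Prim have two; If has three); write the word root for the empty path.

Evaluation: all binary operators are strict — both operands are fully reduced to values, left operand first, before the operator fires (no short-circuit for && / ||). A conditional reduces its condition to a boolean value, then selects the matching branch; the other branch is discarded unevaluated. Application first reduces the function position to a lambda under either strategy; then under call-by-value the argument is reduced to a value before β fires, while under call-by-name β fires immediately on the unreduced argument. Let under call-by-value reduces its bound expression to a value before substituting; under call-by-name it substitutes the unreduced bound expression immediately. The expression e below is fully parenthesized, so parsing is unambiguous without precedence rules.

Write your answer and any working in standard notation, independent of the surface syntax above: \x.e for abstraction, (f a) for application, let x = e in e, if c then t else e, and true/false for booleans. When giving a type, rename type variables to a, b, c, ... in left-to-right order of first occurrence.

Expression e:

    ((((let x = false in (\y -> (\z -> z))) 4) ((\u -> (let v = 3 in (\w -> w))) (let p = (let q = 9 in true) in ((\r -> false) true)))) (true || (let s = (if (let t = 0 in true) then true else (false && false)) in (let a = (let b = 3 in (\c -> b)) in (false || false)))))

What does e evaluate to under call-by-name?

Working:
step 0: ((((let x = false in (\y.(\z.z))) 4) ((\u.(let v = 3 in (\w.w))) (let p = (let q = 9 in true) in ((\r.false) true)))) (true || (let s = (if (let t = 0 in true) then true else (false && false)) in (let a = (let b = 3 in (\c.b)) in (false || false)))))
step 1: [let@0.0.0] ((((\y.(\z.z)) 4) ((\u.(let v = 3 in (\w.w))) (let p = (let q = 9 in true) in ((\r.false) true)))) (true || (let s = (if (let t = 0 in true) then true else (false && false)) in (let a = (let b = 3 in (\c.b)) in (false || false)))))
step 2: [beta@0.0] (((\z.z) ((\u.(let v = 3 in (\w.w))) (let p = (let q = 9 in true) in ((\r.false) true)))) (true || (let s = (if (let t = 0 in true) then true else (false && false)) in (let a = (let b = 3 in (\c.b)) in (false || false)))))
step 3: [beta@0] (((\u.(let v = 3 in (\w.w))) (let p = (let q = 9 in true) in ((\r.false) true))) (true || (let s = (if (let t = 0 in true) then true else (false && false)) in (let a = (let b = 3 in (\c.b)) in (false || false)))))
step 4: [beta@0] ((let v = 3 in (\w.w)) (true || (let s = (if (let t = 0 in true) then true else (false && false)) in (let a = (let b = 3 in (\c.b)) in (false || false)))))
step 5: [let@0] ((\w.w) (true || (let s = (if (let t = 0 in true) then true else (false && false)) in (let a = (let b = 3 in (\c.b)) in (false || false)))))
step 6: [beta@root] (true || (let s = (if (let t = 0 in true) then true else (false && false)) in (let a = (let b = 3 in (\c.b)) in (false || false))))
step 7: [let@1] (true || (let a = (let b = 3 in (\c.b)) in (false || false)))
step 8: [let@1] (true || (false || false))
step 9: [delta@1] (true || false)
step 10: [delta@root] true

Answer: true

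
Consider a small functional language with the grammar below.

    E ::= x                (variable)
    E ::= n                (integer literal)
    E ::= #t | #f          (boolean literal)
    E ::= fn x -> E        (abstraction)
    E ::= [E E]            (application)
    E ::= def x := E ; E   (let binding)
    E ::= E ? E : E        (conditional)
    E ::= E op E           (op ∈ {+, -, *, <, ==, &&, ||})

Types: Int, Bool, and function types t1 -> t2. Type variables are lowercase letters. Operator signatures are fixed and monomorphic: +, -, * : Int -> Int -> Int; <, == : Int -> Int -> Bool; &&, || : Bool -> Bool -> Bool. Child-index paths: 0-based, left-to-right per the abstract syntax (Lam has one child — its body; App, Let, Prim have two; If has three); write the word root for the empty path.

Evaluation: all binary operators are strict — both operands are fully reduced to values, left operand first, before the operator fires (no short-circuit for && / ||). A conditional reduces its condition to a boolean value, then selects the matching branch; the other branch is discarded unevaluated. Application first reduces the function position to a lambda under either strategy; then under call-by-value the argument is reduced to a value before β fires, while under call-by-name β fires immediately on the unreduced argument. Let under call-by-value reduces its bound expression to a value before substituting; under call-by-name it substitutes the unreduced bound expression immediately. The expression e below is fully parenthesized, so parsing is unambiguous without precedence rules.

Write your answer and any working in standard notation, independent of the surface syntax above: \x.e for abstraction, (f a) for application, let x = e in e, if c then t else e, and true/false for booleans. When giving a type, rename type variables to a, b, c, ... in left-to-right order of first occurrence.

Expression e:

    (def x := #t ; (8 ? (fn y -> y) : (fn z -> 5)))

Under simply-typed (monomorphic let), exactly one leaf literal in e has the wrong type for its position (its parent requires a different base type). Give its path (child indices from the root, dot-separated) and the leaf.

Answer: 1.0 : 8

Derivation:
let x : Bool
  unify Int ~ Bool
  FAIL: mismatch Int ~ Bool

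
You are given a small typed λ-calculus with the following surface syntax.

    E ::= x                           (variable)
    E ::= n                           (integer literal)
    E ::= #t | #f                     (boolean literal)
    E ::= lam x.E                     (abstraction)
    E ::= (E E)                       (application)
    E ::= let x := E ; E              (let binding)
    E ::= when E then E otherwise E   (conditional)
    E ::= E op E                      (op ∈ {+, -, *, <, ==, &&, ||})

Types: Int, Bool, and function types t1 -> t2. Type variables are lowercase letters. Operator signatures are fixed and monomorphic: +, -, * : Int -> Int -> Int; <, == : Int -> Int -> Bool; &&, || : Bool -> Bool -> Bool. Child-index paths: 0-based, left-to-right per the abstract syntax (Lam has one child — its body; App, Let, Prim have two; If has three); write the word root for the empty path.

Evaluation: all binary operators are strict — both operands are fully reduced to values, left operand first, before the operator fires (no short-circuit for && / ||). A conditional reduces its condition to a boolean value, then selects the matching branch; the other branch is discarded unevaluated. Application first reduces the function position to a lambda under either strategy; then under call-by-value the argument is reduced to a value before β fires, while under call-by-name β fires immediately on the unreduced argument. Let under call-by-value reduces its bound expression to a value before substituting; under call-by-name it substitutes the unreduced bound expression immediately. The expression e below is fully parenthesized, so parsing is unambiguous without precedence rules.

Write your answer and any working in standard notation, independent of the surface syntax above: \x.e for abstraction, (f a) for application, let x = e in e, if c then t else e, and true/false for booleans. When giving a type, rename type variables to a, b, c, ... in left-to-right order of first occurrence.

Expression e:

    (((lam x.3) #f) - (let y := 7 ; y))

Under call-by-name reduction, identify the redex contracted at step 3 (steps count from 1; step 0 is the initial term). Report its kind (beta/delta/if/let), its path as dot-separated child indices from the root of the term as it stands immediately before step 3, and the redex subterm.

Trace:
step 0: (((\x.3) false) - (let y = 7 in y))
step 1: [beta@0] (3 - (let y = 7 in y))
step 2: [let@1] (3 - 7)
step 3: [delta@root] -4

Answer: delta at root : (3 - 7)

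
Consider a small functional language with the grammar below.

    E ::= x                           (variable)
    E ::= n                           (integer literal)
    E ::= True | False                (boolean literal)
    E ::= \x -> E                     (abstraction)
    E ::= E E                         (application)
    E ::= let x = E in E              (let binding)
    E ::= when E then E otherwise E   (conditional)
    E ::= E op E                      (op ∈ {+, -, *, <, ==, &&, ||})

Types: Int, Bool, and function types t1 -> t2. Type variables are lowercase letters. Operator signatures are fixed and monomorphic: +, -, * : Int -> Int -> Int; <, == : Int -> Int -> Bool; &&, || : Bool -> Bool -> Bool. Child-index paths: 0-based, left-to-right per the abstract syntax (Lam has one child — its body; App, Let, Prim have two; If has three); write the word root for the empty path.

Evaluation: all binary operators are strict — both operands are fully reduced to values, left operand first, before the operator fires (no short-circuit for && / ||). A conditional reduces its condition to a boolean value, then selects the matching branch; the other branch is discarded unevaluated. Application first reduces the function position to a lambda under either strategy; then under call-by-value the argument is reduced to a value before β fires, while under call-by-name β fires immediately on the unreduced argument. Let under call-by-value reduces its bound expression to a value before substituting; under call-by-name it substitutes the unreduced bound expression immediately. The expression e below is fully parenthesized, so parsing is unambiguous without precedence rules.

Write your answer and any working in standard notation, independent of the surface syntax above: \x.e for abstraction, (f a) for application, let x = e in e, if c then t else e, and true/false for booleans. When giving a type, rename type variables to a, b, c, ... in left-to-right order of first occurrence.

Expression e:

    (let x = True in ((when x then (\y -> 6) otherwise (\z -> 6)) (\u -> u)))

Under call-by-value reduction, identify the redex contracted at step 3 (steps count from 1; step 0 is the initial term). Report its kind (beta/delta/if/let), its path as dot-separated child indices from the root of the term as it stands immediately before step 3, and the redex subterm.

Working:
step 0: (let x = true in ((if x then (\y.6) else (\z.6)) (\u.u)))
step 1: [let@root] ((if true then (\y.6) else (\z.6)) (\u.u))
step 2: [if@0] ((\y.6) (\u.u))
step 3: [beta@root] 6

Answer: beta at root : ((\y.6) (\u.u))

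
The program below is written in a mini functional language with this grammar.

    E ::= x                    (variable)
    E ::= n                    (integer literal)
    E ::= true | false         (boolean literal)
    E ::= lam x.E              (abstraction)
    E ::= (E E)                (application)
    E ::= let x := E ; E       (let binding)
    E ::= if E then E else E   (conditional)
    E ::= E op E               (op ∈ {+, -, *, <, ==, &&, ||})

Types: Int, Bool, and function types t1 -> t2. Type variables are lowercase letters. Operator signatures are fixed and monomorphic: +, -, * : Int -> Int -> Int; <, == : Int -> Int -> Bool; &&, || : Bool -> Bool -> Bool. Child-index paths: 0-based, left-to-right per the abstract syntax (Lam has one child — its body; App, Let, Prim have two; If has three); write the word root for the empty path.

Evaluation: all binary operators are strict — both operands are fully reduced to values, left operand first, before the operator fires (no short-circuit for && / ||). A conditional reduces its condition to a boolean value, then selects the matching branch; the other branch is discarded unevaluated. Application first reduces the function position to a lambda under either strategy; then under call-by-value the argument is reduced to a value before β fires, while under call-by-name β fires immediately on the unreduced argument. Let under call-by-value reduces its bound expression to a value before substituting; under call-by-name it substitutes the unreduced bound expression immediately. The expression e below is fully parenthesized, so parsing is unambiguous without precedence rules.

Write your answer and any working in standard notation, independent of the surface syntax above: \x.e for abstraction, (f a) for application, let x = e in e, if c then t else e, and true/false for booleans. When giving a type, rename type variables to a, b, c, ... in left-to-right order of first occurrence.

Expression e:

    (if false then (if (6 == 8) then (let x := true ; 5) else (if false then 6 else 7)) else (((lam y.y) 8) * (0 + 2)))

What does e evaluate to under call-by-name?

Derivation:
step 0: (if false then (if (6 == 8) then (let x = true in 5) else (if false then 6 else 7)) else (((\y.y) 8) * (0 + 2)))
step 1: [if@root] (((\y.y) 8) * (0 + 2))
step 2: [beta@0] (8 * (0 + 2))
step 3: [delta@1] (8 * 2)
step 4: [delta@root] 16

Answer: 16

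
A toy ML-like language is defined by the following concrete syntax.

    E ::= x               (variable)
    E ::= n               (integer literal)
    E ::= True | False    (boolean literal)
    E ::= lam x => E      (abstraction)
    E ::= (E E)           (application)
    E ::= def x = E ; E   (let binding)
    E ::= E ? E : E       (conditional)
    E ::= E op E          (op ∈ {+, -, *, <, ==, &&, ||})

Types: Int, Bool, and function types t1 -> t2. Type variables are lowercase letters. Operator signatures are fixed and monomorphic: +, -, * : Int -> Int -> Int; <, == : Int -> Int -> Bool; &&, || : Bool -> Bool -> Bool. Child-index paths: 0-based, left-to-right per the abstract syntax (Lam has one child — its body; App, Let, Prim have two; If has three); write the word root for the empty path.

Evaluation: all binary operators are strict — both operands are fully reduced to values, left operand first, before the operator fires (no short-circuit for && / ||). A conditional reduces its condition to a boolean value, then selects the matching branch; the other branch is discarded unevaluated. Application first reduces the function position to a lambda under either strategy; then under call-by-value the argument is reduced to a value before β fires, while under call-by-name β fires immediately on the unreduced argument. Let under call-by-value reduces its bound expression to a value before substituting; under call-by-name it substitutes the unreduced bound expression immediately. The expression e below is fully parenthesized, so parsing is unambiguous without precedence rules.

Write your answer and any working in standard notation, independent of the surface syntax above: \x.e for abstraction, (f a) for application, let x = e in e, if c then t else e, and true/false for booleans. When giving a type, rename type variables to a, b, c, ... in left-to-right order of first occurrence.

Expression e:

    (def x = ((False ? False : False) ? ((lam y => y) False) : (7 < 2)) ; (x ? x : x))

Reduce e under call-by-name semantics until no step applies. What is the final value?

Answer: false

Working:
step 0: (let x = (if (if false then false else false) then ((\y.y) false) else (7 < 2)) in (if x then x else x))
step 1: [let@root] (if (if (if false then false else false) then ((\y.y) false) else (7 < 2)) then (if (if false then false else false) then ((\y.y) false) else (7 < 2)) else (if (if false then false else false) then ((\y.y) false) else (7 < 2)))
step 2: [if@0.0] (if (if false then ((\y.y) false) else (7 < 2)) then (if (if false then false else false) then ((\y.y) false) else (7 < 2)) else (if (if false then false else false) then ((\y.y) false) else (7 < 2)))
step 3: [if@0] (if (7 < 2) then (if (if false then false else false) then ((\y.y) false) else (7 < 2)) else (if (if false then false else false) then ((\y.y) false) else (7 < 2)))
step 4: [delta@0] (if false then (if (if false then false else false) then ((\y.y) false) else (7 < 2)) else (if (if false then false else false) then ((\y.y) false) else (7 < 2)))
step 5: [if@root] (if (if false then false else false) then ((\y.y) false) else (7 < 2))
step 6: [if@0] (if false then ((\y.y) false) else (7 < 2))
step 7: [if@root] (7 < 2)
step 8: [delta@root] false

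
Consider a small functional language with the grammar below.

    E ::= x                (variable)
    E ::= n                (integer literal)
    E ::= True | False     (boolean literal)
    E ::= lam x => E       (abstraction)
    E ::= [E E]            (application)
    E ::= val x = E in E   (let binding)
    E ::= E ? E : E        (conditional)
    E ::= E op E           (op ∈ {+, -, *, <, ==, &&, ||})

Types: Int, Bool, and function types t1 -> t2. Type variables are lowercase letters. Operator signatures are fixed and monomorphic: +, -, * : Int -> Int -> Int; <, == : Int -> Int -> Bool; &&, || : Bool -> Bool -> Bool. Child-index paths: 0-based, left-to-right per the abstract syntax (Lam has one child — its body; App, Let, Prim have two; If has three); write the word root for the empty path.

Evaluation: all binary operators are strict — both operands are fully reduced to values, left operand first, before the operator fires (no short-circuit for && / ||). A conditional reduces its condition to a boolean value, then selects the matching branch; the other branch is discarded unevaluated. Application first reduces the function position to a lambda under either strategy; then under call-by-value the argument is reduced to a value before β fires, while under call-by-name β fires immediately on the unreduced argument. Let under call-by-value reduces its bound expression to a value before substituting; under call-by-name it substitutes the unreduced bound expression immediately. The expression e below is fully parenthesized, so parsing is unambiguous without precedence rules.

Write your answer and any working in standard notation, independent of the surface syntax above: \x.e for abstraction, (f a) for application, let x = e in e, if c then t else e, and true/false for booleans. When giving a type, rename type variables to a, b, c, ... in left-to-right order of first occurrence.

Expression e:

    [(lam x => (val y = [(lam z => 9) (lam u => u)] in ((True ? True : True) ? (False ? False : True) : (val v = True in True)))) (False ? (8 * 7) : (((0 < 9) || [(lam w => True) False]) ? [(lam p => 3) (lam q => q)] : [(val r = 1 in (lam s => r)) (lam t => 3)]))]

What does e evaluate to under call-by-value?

Answer: true

Derivation:
step 0: ((\x.(let y = ((\z.9) (\u.u)) in (if (if true then true else true) then (if false then false else true) else (let v = true in true)))) (if false then (8 * 7) else (if ((0 < 9) || ((\w.true) false)) then ((\p.3) (\q.q)) else ((let r = 1 in (\s.r)) (\t.3)))))
step 1: [if@1] ((\x.(let y = ((\z.9) (\u.u)) in (if (if true then true else true) then (if false then false else true) else (let v = true in true)))) (if ((0 < 9) || ((\w.true) false)) then ((\p.3) (\q.q)) else ((let r = 1 in (\s.r)) (\t.3))))
step 2: [delta@1.0.0] ((\x.(let y = ((\z.9) (\u.u)) in (if (if true then true else true) then (if false then false else true) else (let v = true in true)))) (if (true || ((\w.true) false)) then ((\p.3) (\q.q)) else ((let r = 1 in (\s.r)) (\t.3))))
step 3: [beta@1.0.1] ((\x.(let y = ((\z.9) (\u.u)) in (if (if true then true else true) then (if false then false else true) else (let v = true in true)))) (if (true || true) then ((\p.3) (\q.q)) else ((let r = 1 in (\s.r)) (\t.3))))
step 4: [delta@1.0] ((\x.(let y = ((\z.9) (\u.u)) in (if (if true then true else true) then (if false then false else true) else (let v = true in true)))) (if true then ((\p.3) (\q.q)) else ((let r = 1 in (\s.r)) (\t.3))))
step 5: [if@1] ((\x.(let y = ((\z.9) (\u.u)) in (if (if true then true else true) then (if false then false else true) else (let v = true in true)))) ((\p.3) (\q.q)))
step 6: [beta@1] ((\x.(let y = ((\z.9) (\u.u)) in (if (if true then true else true) then (if false then false else true) else (let v = true in true)))) 3)
step 7: [beta@root] (let y = ((\z.9) (\u.u)) in (if (if true then true else true) then (if false then false else true) else (let v = true in true)))
step 8: [beta@0] (let y = 9 in (if (if true then true else true) then (if false then false else true) else (let v = true in true)))
step 9: [let@root] (if (if true then true else true) then (if false then false else true) else (let v = true in true))
step 10: [if@0] (if true then (if false then false else true) else (let v = true in true))
step 11: [if@root] (if false then false else true)
step 12: [if@root] true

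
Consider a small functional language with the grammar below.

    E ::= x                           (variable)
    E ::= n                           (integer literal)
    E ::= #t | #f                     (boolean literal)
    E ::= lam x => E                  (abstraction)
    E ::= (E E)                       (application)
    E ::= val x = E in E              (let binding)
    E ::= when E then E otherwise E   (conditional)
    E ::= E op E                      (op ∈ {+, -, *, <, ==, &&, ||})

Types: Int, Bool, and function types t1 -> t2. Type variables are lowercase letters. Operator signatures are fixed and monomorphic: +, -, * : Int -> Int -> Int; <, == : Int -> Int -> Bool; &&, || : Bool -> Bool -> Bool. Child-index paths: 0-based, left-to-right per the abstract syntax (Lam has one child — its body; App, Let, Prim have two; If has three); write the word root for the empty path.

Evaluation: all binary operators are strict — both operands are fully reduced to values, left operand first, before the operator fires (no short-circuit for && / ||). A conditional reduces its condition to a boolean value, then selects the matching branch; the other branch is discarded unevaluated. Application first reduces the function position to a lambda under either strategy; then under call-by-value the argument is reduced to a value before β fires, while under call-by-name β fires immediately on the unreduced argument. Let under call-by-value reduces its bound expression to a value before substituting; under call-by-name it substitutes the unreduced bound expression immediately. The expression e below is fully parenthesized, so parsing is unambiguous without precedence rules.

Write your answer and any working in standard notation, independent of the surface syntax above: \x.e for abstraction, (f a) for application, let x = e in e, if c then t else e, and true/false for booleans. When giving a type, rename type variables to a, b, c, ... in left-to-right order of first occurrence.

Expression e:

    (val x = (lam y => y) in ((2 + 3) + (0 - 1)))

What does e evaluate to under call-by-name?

Answer: 4

Working:
step 0: (let x = (\y.y) in ((2 + 3) + (0 - 1)))
step 1: [let@root] ((2 + 3) + (0 - 1))
step 2: [delta@0] (5 + (0 - 1))
step 3: [delta@1] (5 + -1)
step 4: [delta@root] 4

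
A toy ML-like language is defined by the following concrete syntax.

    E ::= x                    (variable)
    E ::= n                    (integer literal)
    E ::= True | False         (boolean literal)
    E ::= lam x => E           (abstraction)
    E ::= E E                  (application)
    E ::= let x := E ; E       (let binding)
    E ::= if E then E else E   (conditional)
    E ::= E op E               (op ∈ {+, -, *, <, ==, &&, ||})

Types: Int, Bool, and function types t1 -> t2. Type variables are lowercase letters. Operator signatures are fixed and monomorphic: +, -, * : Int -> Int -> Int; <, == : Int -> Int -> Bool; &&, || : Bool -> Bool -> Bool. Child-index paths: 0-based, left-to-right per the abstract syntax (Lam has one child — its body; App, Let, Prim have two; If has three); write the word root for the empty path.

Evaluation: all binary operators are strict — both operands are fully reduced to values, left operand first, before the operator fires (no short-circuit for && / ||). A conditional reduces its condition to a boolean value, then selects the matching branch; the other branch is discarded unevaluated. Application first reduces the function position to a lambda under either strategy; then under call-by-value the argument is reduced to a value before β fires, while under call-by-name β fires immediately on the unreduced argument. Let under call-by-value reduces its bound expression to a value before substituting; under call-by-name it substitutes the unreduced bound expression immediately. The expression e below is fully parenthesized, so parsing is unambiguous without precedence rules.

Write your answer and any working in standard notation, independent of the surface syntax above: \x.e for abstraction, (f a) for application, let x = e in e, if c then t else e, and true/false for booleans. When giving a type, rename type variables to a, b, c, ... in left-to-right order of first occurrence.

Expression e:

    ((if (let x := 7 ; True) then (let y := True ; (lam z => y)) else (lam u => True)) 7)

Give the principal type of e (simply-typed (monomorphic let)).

Working:
let x : Int
  unify Bool ~ Bool
let y : Bool
y : Bool
\z._ : a -> Bool
\u._ : b -> Bool
  unify a -> Bool ~ b -> Bool
  unify a ~ b
  unify Bool ~ Bool
  unify b -> Bool ~ Int -> c
  unify b ~ Int
  unify Bool ~ c
_ _ : Bool

Answer: Bool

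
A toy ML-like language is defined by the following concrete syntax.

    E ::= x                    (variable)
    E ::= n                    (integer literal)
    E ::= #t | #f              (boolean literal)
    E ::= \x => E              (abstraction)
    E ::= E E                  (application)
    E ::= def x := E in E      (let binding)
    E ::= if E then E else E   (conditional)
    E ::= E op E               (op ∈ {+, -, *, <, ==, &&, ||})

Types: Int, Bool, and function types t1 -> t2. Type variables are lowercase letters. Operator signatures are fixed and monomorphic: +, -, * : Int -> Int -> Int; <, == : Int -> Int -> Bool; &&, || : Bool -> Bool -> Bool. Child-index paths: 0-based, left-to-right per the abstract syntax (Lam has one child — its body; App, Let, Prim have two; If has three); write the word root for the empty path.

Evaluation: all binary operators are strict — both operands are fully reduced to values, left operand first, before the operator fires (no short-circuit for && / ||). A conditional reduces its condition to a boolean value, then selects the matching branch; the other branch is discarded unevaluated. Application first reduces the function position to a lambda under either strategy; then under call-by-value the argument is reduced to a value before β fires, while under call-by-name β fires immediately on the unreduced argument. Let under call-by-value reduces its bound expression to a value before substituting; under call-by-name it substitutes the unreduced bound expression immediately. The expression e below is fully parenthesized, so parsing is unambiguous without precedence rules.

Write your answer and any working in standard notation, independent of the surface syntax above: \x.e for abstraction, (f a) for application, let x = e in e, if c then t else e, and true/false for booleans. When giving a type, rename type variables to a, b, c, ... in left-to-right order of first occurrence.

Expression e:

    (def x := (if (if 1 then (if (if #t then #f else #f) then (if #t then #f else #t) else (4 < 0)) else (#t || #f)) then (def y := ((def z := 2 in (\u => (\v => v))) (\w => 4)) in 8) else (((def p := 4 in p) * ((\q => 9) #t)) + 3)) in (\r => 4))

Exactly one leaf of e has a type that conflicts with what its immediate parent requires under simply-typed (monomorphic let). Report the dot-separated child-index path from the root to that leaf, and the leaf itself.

Answer: 0.0.0 : 1

Derivation:
  unify Int ~ Bool
  FAIL: mismatch Int ~ Bool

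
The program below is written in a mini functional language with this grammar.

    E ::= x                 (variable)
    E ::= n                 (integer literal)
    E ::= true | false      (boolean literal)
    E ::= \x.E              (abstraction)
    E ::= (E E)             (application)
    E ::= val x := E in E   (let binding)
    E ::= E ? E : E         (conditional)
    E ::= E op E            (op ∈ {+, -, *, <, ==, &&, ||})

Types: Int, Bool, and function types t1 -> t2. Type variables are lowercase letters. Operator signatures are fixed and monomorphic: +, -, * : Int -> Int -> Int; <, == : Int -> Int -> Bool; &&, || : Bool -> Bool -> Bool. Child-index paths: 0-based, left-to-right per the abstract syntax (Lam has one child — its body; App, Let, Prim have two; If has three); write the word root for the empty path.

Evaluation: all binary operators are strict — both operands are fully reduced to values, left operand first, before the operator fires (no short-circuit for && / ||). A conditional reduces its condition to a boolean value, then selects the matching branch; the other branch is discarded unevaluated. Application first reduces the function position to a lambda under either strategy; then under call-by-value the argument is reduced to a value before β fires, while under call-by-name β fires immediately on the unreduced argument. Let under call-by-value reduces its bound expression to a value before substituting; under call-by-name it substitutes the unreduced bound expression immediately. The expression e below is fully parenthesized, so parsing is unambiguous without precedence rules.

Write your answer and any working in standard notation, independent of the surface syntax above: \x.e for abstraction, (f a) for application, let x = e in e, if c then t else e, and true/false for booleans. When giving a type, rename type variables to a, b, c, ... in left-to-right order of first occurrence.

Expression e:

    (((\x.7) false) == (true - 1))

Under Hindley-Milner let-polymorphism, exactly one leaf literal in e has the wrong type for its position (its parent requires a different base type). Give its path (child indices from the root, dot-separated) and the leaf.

Trace:
\x._ : a -> Int
  unify a -> Int ~ Bool -> b
  unify a ~ Bool
  unify Int ~ b
_ _ : Int
  unify Int ~ Int
  unify Bool ~ Int
  FAIL: mismatch Bool ~ Int

Answer: 1.0 : true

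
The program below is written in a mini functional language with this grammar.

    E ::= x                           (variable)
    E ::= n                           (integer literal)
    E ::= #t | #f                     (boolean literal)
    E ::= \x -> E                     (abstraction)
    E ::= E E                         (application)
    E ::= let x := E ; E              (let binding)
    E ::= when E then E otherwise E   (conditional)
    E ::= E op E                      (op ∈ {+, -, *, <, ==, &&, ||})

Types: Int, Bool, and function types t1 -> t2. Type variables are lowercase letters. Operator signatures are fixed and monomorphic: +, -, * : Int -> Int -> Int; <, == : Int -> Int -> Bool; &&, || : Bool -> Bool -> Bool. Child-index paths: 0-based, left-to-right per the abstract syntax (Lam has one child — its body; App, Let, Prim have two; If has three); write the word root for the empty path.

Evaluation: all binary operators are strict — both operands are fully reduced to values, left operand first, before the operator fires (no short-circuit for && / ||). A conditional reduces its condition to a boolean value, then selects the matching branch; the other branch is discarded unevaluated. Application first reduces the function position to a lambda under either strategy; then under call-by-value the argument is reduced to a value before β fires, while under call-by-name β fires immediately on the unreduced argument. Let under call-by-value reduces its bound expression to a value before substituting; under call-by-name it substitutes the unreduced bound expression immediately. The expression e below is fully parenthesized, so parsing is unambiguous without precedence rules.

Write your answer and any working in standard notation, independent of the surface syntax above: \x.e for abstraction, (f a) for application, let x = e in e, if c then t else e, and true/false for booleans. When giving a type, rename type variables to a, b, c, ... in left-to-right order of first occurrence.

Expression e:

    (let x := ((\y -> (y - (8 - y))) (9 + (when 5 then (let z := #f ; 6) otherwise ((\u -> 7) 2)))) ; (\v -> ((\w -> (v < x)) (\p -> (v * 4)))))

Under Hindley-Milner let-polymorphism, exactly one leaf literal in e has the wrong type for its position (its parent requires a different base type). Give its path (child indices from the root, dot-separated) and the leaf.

Derivation:
y : a
  unify a ~ Int
  unify Int ~ Int
y : Int
  unify Int ~ Int
  unify Int ~ Int
\y._ : Int -> Int
  unify Int ~ Int
  unify Int ~ Bool
  FAIL: mismatch Int ~ Bool

Answer: 0.1.1.0 : 5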